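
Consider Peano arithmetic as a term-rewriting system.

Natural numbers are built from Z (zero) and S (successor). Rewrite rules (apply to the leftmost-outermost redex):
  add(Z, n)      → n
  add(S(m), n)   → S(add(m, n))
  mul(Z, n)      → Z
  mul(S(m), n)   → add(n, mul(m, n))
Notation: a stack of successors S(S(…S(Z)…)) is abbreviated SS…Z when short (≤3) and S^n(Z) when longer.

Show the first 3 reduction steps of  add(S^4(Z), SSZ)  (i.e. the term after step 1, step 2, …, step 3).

Answer: after 3 steps: S(S(S(add(SZ, SSZ))))

Reduction:
  start: add(S^4(Z), SSZ)
  →1  S(add(SSSZ, SSZ))
  →2  S(S(add(SSZ, SSZ)))
  →3  S(S(S(add(SZ, SSZ))))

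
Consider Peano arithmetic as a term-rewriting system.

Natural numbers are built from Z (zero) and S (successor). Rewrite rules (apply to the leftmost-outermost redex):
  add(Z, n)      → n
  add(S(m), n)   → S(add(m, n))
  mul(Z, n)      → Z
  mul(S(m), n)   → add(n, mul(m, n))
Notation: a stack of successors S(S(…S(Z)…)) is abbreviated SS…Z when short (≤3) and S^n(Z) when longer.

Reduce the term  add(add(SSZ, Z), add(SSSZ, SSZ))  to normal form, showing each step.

Answer: normal form = S^7(Z)  (in 10 steps)

Working:
  start: add(add(SSZ, Z), add(SSSZ, SSZ))
  [1] add(S(add(SZ, Z)), add(SSSZ, SSZ))
  [2] S(add(add(SZ, Z), add(SSSZ, SSZ)))
  [3] S(add(S(add(Z, Z)), add(SSSZ, SSZ)))
  [4] S(S(add(add(Z, Z), add(SSSZ, SSZ))))
  [5] S(S(add(Z, add(SSSZ, SSZ))))
  [6] S(S(add(SSSZ, SSZ)))
  [7] S(S(S(add(SSZ, SSZ))))
  [8] S(S(S(S(add(SZ, SSZ)))))
  [9] S(S(S(S(S(add(Z, SSZ))))))
  [10] S^7(Z)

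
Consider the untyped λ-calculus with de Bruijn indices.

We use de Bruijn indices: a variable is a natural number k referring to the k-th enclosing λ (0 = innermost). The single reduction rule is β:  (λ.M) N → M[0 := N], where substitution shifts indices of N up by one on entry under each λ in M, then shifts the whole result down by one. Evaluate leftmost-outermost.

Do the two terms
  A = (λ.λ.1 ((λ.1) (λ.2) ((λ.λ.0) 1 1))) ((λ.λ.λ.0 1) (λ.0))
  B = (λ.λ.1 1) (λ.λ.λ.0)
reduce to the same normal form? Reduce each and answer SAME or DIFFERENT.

Answer: DIFFERENT — A ⇓ λ.λ.0 (1 (λ.λ.0 1)), B ⇓ λ.λ.λ.0

Working:
Term A:
  start: (λ.λ.1 ((λ.1) (λ.2) ((λ.λ.0) 1 1))) ((λ.λ.λ.0 1) (λ.0))
  step 1: λ.(λ.λ.λ.0 1) (λ.0) ((λ.1) (λ.(λ.λ.λ.0 1) (λ.0)) ((λ.λ.0) ((λ.λ.λ.0 1) (λ.0)) ((λ.λ.λ.0 1) (λ.0))))
  step 2: λ.(λ.λ.0 1) ((λ.1) (λ.(λ.λ.λ.0 1) (λ.0)) ((λ.λ.0) ((λ.λ.λ.0 1) (λ.0)) ((λ.λ.λ.0 1) (λ.0))))
  step 3: λ.λ.0 ((λ.2) (λ.(λ.λ.λ.0 1) (λ.0)) ((λ.λ.0) ((λ.λ.λ.0 1) (λ.0)) ((λ.λ.λ.0 1) (λ.0))))
  step 4: λ.λ.0 (1 ((λ.λ.0) ((λ.λ.λ.0 1) (λ.0)) ((λ.λ.λ.0 1) (λ.0))))
  step 5: λ.λ.0 (1 ((λ.0) ((λ.λ.λ.0 1) (λ.0))))
  step 6: λ.λ.0 (1 ((λ.λ.λ.0 1) (λ.0)))
  step 7: λ.λ.0 (1 (λ.λ.0 1))

Term B:
  start: (λ.λ.1 1) (λ.λ.λ.0)
  step 1: λ.(λ.λ.λ.0) (λ.λ.λ.0)
  step 2: λ.λ.λ.0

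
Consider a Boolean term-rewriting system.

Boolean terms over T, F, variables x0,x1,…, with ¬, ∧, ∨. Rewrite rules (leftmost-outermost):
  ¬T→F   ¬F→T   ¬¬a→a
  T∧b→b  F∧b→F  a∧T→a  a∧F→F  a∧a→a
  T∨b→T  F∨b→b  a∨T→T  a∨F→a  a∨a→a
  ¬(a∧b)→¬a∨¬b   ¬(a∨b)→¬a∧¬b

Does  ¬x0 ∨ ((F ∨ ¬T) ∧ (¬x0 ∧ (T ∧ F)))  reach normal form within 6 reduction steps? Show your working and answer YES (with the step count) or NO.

  start: ¬x0 ∨ ((F ∨ ¬T) ∧ (¬x0 ∧ (T ∧ F)))
  [1] ¬x0 ∨ (¬T ∧ (¬x0 ∧ (T ∧ F)))
  [2] ¬x0 ∨ (F ∧ (¬x0 ∧ (T ∧ F)))
  [3] ¬x0 ∨ F
  [4] ¬x0

Answer: YES — reaches normal form ¬x0 in 4 ≤ 6 steps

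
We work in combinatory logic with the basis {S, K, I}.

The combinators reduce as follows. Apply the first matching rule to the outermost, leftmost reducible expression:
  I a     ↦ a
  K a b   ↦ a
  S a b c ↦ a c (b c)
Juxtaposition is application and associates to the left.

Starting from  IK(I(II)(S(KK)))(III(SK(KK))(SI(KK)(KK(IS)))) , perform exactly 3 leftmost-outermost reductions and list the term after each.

  start: IK(I(II)(S(KK)))(III(SK(KK))(SI(KK)(KK(IS))))
  [1] K(I(II)(S(KK)))(III(SK(KK))(SI(KK)(KK(IS))))
  [2] I(II)(S(KK))
  [3] II(S(KK))

Answer: after 3 steps: II(S(KK))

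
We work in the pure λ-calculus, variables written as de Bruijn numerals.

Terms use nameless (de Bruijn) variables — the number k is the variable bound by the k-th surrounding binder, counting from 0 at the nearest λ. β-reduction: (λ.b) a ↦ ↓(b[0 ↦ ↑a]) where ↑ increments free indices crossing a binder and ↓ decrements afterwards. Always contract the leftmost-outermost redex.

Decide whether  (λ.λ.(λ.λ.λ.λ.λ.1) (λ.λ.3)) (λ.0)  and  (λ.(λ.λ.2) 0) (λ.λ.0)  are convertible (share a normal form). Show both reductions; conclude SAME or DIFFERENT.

Term A:
  start: (λ.λ.(λ.λ.λ.λ.λ.1) (λ.λ.3)) (λ.0)
  →1  λ.(λ.λ.λ.λ.λ.1) (λ.λ.λ.0)
  →2  λ.λ.λ.λ.λ.1

Term B:
  start: (λ.(λ.λ.2) 0) (λ.λ.0)
  →1  (λ.λ.λ.λ.0) (λ.λ.0)
  →2  λ.λ.λ.0

Answer: DIFFERENT — A ⇓ λ.λ.λ.λ.λ.1, B ⇓ λ.λ.λ.0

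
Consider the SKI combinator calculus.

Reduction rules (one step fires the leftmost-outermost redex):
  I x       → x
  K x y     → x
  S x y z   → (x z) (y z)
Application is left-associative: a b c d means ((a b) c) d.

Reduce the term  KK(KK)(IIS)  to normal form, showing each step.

Answer: normal form = KS  (in 3 steps)

Derivation:
  start: KK(KK)(IIS)
  [1] K(IIS)
  [2] K(IS)
  [3] KS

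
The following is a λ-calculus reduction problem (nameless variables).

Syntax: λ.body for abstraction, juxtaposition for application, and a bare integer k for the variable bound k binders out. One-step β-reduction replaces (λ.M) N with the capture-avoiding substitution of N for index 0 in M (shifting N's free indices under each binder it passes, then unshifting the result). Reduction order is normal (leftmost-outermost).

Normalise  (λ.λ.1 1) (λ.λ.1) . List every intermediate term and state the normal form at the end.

Answer: normal form = λ.λ.λ.λ.1  (in 2 steps)

Derivation:
  start: (λ.λ.1 1) (λ.λ.1)
  step 1: λ.(λ.λ.1) (λ.λ.1)
  step 2: λ.λ.λ.λ.1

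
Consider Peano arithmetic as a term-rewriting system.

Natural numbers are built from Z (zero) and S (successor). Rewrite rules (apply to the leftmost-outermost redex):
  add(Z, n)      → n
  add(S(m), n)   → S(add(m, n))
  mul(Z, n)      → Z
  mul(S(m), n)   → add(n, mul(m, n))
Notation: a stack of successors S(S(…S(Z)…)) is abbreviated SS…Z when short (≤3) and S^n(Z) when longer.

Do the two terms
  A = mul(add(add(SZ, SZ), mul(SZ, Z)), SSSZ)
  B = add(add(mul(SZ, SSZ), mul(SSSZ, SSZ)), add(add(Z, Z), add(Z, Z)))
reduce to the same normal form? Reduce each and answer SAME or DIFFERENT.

Answer: DIFFERENT — A ⇓ S^6(Z), B ⇓ S^8(Z)

Derivation:
Term A:
  start: mul(add(add(SZ, SZ), mul(SZ, Z)), SSSZ)
  step 1: mul(add(S(add(Z, SZ)), mul(SZ, Z)), SSSZ)
  step 2: mul(S(add(add(Z, SZ), mul(SZ, Z))), SSSZ)
  step 3: add(SSSZ, mul(add(add(Z, SZ), mul(SZ, Z)), SSSZ))
  step 4: S(add(SSZ, mul(add(add(Z, SZ), mul(SZ, Z)), SSSZ)))
  step 5: S(S(add(SZ, mul(add(add(Z, SZ), mul(SZ, Z)), SSSZ))))
  step 6: S(S(S(add(Z, mul(add(add(Z, SZ), mul(SZ, Z)), SSSZ)))))
  step 7: S(S(S(mul(add(add(Z, SZ), mul(SZ, Z)), SSSZ))))
  step 8: S(S(S(mul(add(SZ, mul(SZ, Z)), SSSZ))))
  step 9: S(S(S(mul(S(add(Z, mul(SZ, Z))), SSSZ))))
  step 10: S(S(S(add(SSSZ, mul(add(Z, mul(SZ, Z)), SSSZ)))))
  step 11: S(S(S(S(add(SSZ, mul(add(Z, mul(SZ, Z)), SSSZ))))))
  step 12: S(S(S(S(S(add(SZ, mul(add(Z, mul(SZ, Z)), SSSZ)))))))
  step 13: S(S(S(S(S(S(add(Z, mul(add(Z, mul(SZ, Z)), SSSZ))))))))
  step 14: S(S(S(S(S(S(mul(add(Z, mul(SZ, Z)), SSSZ)))))))
  step 15: S(S(S(S(S(S(mul(mul(SZ, Z), SSSZ)))))))
  step 16: S(S(S(S(S(S(mul(add(Z, mul(Z, Z)), SSSZ)))))))
  step 17: S(S(S(S(S(S(mul(mul(Z, Z), SSSZ)))))))
  step 18: S(S(S(S(S(S(mul(Z, SSSZ)))))))
  step 19: S^6(Z)

Term B:
  start: add(add(mul(SZ, SSZ), mul(SSSZ, SSZ)), add(add(Z, Z), add(Z, Z)))
  step 1: add(add(add(SSZ, mul(Z, SSZ)), mul(SSSZ, SSZ)), add(add(Z, Z), add(Z, Z)))
  step 2: add(add(S(add(SZ, mul(Z, SSZ))), mul(SSSZ, SSZ)), add(add(Z, Z), add(Z, Z)))
  step 3: add(S(add(add(SZ, mul(Z, SSZ)), mul(SSSZ, SSZ))), add(add(Z, Z), add(Z, Z)))
  step 4: S(add(add(add(SZ, mul(Z, SSZ)), mul(SSSZ, SSZ)), add(add(Z, Z), add(Z, Z))))
  step 5: S(add(add(S(add(Z, mul(Z, SSZ))), mul(SSSZ, SSZ)), add(add(Z, Z), add(Z, Z))))
  step 6: S(add(S(add(add(Z, mul(Z, SSZ)), mul(SSSZ, SSZ))), add(add(Z, Z), add(Z, Z))))
  step 7: S(S(add(add(add(Z, mul(Z, SSZ)), mul(SSSZ, SSZ)), add(add(Z, Z), add(Z, Z)))))
  step 8: S(S(add(add(mul(Z, SSZ), mul(SSSZ, SSZ)), add(add(Z, Z), add(Z, Z)))))
  step 9: S(S(add(add(Z, mul(SSSZ, SSZ)), add(add(Z, Z), add(Z, Z)))))
  step 10: S(S(add(mul(SSSZ, SSZ), add(add(Z, Z), add(Z, Z)))))
  step 11: S(S(add(add(SSZ, mul(SSZ, SSZ)), add(add(Z, Z), add(Z, Z)))))
  step 12: S(S(add(S(add(SZ, mul(SSZ, SSZ))), add(add(Z, Z), add(Z, Z)))))
  step 13: S(S(S(add(add(SZ, mul(SSZ, SSZ)), add(add(Z, Z), add(Z, Z))))))
  step 14: S(S(S(add(S(add(Z, mul(SSZ, SSZ))), add(add(Z, Z), add(Z, Z))))))
  step 15: S(S(S(S(add(add(Z, mul(SSZ, SSZ)), add(add(Z, Z), add(Z, Z)))))))
  step 16: S(S(S(S(add(mul(SSZ, SSZ), add(add(Z, Z), add(Z, Z)))))))
  step 17: S(S(S(S(add(add(SSZ, mul(SZ, SSZ)), add(add(Z, Z), add(Z, Z)))))))
  step 18: S(S(S(S(add(S(add(SZ, mul(SZ, SSZ))), add(add(Z, Z), add(Z, Z)))))))
  step 19: S(S(S(S(S(add(add(SZ, mul(SZ, SSZ)), add(add(Z, Z), add(Z, Z))))))))
  step 20: S(S(S(S(S(add(S(add(Z, mul(SZ, SSZ))), add(add(Z, Z), add(Z, Z))))))))
  step 21: S(S(S(S(S(S(add(add(Z, mul(SZ, SSZ)), add(add(Z, Z), add(Z, Z)))))))))
  step 22: S(S(S(S(S(S(add(mul(SZ, SSZ), add(add(Z, Z), add(Z, Z)))))))))
  step 23: S(S(S(S(S(S(add(add(SSZ, mul(Z, SSZ)), add(add(Z, Z), add(Z, Z)))))))))
  step 24: S(S(S(S(S(S(add(S(add(SZ, mul(Z, SSZ))), add(add(Z, Z), add(Z, Z)))))))))
  step 25: S(S(S(S(S(S(S(add(add(SZ, mul(Z, SSZ)), add(add(Z, Z), add(Z, Z))))))))))
  step 26: S(S(S(S(S(S(S(add(S(add(Z, mul(Z, SSZ))), add(add(Z, Z), add(Z, Z))))))))))
  step 27: S(S(S(S(S(S(S(S(add(add(Z, mul(Z, SSZ)), add(add(Z, Z), add(Z, Z)))))))))))
  step 28: S(S(S(S(S(S(S(S(add(mul(Z, SSZ), add(add(Z, Z), add(Z, Z)))))))))))
  step 29: S(S(S(S(S(S(S(S(add(Z, add(add(Z, Z), add(Z, Z)))))))))))
  step 30: S(S(S(S(S(S(S(S(add(add(Z, Z), add(Z, Z))))))))))
  step 31: S(S(S(S(S(S(S(S(add(Z, add(Z, Z))))))))))
  step 32: S(S(S(S(S(S(S(S(add(Z, Z)))))))))
  step 33: S^8(Z)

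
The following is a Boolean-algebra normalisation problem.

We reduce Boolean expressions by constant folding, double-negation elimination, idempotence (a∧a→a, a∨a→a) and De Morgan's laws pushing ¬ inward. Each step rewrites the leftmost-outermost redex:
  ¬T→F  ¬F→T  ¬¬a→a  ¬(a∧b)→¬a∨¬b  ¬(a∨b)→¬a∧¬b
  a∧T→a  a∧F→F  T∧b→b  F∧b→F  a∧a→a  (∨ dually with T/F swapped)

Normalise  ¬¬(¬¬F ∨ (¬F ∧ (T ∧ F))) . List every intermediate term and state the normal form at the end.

  start: ¬¬(¬¬F ∨ (¬F ∧ (T ∧ F)))
  [1] ¬¬F ∨ (¬F ∧ (T ∧ F))
  [2] F ∨ (¬F ∧ (T ∧ F))
  [3] ¬F ∧ (T ∧ F)
  [4] T ∧ (T ∧ F)
  [5] T ∧ F
  [6] F

Answer: normal form = F  (in 6 steps)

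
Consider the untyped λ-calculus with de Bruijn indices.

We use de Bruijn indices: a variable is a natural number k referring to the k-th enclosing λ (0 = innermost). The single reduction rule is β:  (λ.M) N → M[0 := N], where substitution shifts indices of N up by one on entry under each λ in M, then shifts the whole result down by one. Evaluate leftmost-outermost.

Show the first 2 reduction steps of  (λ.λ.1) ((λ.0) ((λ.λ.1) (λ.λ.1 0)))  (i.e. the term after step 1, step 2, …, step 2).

  start: (λ.λ.1) ((λ.0) ((λ.λ.1) (λ.λ.1 0)))
  [1] λ.(λ.0) ((λ.λ.1) (λ.λ.1 0))
  [2] λ.(λ.λ.1) (λ.λ.1 0)

Answer: after 2 steps: λ.(λ.λ.1) (λ.λ.1 0)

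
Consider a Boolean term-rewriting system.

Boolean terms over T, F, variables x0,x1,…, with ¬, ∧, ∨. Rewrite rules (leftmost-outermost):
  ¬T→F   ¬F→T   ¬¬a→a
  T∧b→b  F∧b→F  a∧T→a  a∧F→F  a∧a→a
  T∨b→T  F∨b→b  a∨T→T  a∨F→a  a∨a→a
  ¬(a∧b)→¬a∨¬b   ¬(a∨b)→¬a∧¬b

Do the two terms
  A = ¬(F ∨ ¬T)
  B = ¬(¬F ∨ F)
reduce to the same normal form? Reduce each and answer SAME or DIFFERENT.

Answer: DIFFERENT — A ⇓ T, B ⇓ F

Derivation:
Term A:
  start: ¬(F ∨ ¬T)
  →1  ¬F ∧ ¬¬T
  →2  T ∧ ¬¬T
  →3  ¬¬T
  →4  T

Term B:
  start: ¬(¬F ∨ F)
  →1  ¬¬F ∧ ¬F
  →2  F ∧ ¬F
  →3  F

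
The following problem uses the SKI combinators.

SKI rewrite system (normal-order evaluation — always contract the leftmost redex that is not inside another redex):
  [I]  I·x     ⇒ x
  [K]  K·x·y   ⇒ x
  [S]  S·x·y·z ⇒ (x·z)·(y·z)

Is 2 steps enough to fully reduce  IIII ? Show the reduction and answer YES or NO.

  start: IIII
  [1] III
  [2] II

Answer: NO — after 2 steps the term is II, not yet normal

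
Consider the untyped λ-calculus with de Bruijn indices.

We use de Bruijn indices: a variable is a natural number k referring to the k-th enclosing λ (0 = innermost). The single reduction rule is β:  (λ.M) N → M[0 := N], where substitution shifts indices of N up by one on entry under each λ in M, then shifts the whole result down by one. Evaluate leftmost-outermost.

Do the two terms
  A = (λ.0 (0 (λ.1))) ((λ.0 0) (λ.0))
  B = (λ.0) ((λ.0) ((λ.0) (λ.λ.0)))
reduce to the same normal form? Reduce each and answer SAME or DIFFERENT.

Answer: SAME — A ⇓ λ.λ.0, B ⇓ λ.λ.0

Derivation:
Term A:
  start: (λ.0 (0 (λ.1))) ((λ.0 0) (λ.0))
  →1  (λ.0 0) (λ.0) ((λ.0 0) (λ.0) (λ.(λ.0 0) (λ.0)))
  →2  (λ.0) (λ.0) ((λ.0 0) (λ.0) (λ.(λ.0 0) (λ.0)))
  →3  (λ.0) ((λ.0 0) (λ.0) (λ.(λ.0 0) (λ.0)))
  →4  (λ.0 0) (λ.0) (λ.(λ.0 0) (λ.0))
  →5  (λ.0) (λ.0) (λ.(λ.0 0) (λ.0))
  →6  (λ.0) (λ.(λ.0 0) (λ.0))
  →7  λ.(λ.0 0) (λ.0)
  →8  λ.(λ.0) (λ.0)
  →9  λ.λ.0

Term B:
  start: (λ.0) ((λ.0) ((λ.0) (λ.λ.0)))
  →1  (λ.0) ((λ.0) (λ.λ.0))
  →2  (λ.0) (λ.λ.0)
  →3  λ.λ.0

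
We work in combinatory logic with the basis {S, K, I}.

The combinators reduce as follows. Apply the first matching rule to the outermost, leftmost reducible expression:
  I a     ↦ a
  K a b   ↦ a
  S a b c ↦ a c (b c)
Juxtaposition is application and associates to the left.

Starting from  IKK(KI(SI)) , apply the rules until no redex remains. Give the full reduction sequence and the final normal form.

Answer: normal form = K  (in 2 steps)

Working:
  start: IKK(KI(SI))
  [1] KK(KI(SI))
  [2] K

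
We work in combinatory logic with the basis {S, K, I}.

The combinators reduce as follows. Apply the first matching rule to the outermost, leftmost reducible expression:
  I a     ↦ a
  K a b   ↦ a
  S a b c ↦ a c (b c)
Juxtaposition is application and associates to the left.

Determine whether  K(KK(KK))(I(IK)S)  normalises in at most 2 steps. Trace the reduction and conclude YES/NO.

  start: K(KK(KK))(I(IK)S)
  →1  KK(KK)
  →2  K

Answer: YES — reaches normal form K in 2 ≤ 2 steps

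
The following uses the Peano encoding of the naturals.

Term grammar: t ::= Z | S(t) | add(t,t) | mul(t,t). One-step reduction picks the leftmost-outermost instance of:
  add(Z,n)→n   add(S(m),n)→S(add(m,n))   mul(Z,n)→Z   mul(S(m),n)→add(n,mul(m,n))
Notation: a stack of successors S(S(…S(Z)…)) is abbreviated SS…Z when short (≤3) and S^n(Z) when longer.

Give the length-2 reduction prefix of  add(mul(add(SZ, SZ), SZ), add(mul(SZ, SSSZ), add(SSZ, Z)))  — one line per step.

Answer: after 2 steps: add(add(SZ, mul(add(Z, SZ), SZ)), add(mul(SZ, SSSZ), add(SSZ, Z)))

Working:
  start: add(mul(add(SZ, SZ), SZ), add(mul(SZ, SSSZ), add(SSZ, Z)))
  →1  add(mul(S(add(Z, SZ)), SZ), add(mul(SZ, SSSZ), add(SSZ, Z)))
  →2  add(add(SZ, mul(add(Z, SZ), SZ)), add(mul(SZ, SSSZ), add(SSZ, Z)))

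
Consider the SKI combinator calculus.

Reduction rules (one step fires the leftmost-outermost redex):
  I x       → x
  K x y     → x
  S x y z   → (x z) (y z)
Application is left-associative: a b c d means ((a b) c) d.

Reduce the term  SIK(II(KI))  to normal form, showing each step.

  start: SIK(II(KI))
  [1] I(II(KI))(K(II(KI)))
  [2] II(KI)(K(II(KI)))
  [3] I(KI)(K(II(KI)))
  [4] KI(K(II(KI)))
  [5] I

Answer: normal form = I  (in 5 steps)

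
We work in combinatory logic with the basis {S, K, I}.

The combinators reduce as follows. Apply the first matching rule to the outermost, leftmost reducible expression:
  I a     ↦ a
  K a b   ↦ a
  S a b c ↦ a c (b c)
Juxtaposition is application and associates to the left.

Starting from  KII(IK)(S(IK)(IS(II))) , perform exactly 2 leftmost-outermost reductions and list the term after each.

Answer: after 2 steps: IK(S(IK)(IS(II)))

Derivation:
  start: KII(IK)(S(IK)(IS(II)))
  step 1: I(IK)(S(IK)(IS(II)))
  step 2: IK(S(IK)(IS(II)))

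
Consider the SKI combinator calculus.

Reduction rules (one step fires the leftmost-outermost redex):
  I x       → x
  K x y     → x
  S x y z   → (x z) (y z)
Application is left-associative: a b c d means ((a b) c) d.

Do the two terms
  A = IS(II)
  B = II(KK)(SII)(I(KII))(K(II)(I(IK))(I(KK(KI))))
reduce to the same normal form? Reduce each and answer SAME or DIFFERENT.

Answer: DIFFERENT — A ⇓ SI, B ⇓ I

Working:
Term A:
  start: IS(II)
  [1] S(II)
  [2] SI

Term B:
  start: II(KK)(SII)(I(KII))(K(II)(I(IK))(I(KK(KI))))
  [1] I(KK)(SII)(I(KII))(K(II)(I(IK))(I(KK(KI))))
  [2] KK(SII)(I(KII))(K(II)(I(IK))(I(KK(KI))))
  [3] K(I(KII))(K(II)(I(IK))(I(KK(KI))))
  [4] I(KII)
  [5] KII
  [6] I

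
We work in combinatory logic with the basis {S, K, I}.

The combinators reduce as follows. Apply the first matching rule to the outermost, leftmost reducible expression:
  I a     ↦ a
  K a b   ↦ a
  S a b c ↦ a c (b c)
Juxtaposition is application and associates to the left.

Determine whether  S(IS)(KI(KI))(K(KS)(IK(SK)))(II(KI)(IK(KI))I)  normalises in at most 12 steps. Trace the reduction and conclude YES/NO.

  start: S(IS)(KI(KI))(K(KS)(IK(SK)))(II(KI)(IK(KI))I)
  [1] IS(K(KS)(IK(SK)))(KI(KI)(K(KS)(IK(SK))))(II(KI)(IK(KI))I)
  [2] S(K(KS)(IK(SK)))(KI(KI)(K(KS)(IK(SK))))(II(KI)(IK(KI))I)
  [3] K(KS)(IK(SK))(II(KI)(IK(KI))I)(KI(KI)(K(KS)(IK(SK)))(II(KI)(IK(KI))I))
  [4] KS(II(KI)(IK(KI))I)(KI(KI)(K(KS)(IK(SK)))(II(KI)(IK(KI))I))
  [5] S(KI(KI)(K(KS)(IK(SK)))(II(KI)(IK(KI))I))
  [6] S(I(K(KS)(IK(SK)))(II(KI)(IK(KI))I))
  [7] S(K(KS)(IK(SK))(II(KI)(IK(KI))I))
  [8] S(KS(II(KI)(IK(KI))I))
  [9] SS

Answer: YES — reaches normal form SS in 9 ≤ 12 steps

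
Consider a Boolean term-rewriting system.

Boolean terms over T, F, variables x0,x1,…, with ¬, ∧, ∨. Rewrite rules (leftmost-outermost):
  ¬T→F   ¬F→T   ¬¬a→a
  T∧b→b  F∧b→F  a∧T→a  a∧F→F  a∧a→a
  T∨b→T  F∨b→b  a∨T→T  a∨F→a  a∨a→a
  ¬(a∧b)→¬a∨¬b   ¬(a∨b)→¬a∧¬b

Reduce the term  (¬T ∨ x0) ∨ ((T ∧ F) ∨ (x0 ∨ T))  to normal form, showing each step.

Answer: normal form = T  (in 6 steps)

Reduction:
  start: (¬T ∨ x0) ∨ ((T ∧ F) ∨ (x0 ∨ T))
  →1  (F ∨ x0) ∨ ((T ∧ F) ∨ (x0 ∨ T))
  →2  x0 ∨ ((T ∧ F) ∨ (x0 ∨ T))
  →3  x0 ∨ (F ∨ (x0 ∨ T))
  →4  x0 ∨ (x0 ∨ T)
  →5  x0 ∨ T
  →6  T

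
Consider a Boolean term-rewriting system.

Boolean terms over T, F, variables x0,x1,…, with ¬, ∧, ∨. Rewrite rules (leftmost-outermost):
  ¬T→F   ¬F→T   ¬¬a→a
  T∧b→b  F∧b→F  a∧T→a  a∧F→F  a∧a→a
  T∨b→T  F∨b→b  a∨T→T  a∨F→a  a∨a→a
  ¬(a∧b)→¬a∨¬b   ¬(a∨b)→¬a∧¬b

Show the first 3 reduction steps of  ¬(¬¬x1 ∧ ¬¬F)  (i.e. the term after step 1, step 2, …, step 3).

  start: ¬(¬¬x1 ∧ ¬¬F)
  step 1: ¬¬¬x1 ∨ ¬¬¬F
  step 2: ¬x1 ∨ ¬¬¬F
  step 3: ¬x1 ∨ ¬F

Answer: after 3 steps: ¬x1 ∨ ¬F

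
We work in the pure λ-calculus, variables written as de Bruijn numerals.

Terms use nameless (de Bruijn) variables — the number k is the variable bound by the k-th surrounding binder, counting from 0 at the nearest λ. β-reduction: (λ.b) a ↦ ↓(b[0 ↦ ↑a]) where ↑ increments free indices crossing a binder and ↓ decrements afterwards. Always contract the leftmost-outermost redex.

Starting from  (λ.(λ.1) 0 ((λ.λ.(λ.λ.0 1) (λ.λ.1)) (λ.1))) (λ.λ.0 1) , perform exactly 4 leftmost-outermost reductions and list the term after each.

  start: (λ.(λ.1) 0 ((λ.λ.(λ.λ.0 1) (λ.λ.1)) (λ.1))) (λ.λ.0 1)
  step 1: (λ.λ.λ.0 1) (λ.λ.0 1) ((λ.λ.(λ.λ.0 1) (λ.λ.1)) (λ.λ.λ.0 1))
  step 2: (λ.λ.0 1) ((λ.λ.(λ.λ.0 1) (λ.λ.1)) (λ.λ.λ.0 1))
  step 3: λ.0 ((λ.λ.(λ.λ.0 1) (λ.λ.1)) (λ.λ.λ.0 1))
  step 4: λ.0 (λ.(λ.λ.0 1) (λ.λ.1))

Answer: after 4 steps: λ.0 (λ.(λ.λ.0 1) (λ.λ.1))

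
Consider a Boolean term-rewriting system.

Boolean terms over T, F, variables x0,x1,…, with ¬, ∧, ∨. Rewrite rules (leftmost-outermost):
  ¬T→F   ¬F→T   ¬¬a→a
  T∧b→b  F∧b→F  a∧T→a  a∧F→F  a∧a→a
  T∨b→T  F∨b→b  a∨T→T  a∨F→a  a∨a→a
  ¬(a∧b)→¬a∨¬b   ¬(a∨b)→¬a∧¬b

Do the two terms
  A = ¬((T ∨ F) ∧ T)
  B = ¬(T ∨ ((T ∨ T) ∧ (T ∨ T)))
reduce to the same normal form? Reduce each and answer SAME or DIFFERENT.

Term A:
  start: ¬((T ∨ F) ∧ T)
  [1] ¬(T ∨ F) ∨ ¬T
  [2] (¬T ∧ ¬F) ∨ ¬T
  [3] (F ∧ ¬F) ∨ ¬T
  [4] F ∨ ¬T
  [5] ¬T
  [6] F

Term B:
  start: ¬(T ∨ ((T ∨ T) ∧ (T ∨ T)))
  [1] ¬T ∧ ¬((T ∨ T) ∧ (T ∨ T))
  [2] F ∧ ¬((T ∨ T) ∧ (T ∨ T))
  [3] F

Answer: SAME — A ⇓ F, B ⇓ F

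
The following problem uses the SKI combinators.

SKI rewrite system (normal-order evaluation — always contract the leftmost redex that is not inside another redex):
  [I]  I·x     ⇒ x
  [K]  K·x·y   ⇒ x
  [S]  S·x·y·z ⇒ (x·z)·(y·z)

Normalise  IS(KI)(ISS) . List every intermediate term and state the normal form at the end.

Answer: normal form = S(KI)(SS)  (in 2 steps)

Derivation:
  start: IS(KI)(ISS)
  [1] S(KI)(ISS)
  [2] S(KI)(SS)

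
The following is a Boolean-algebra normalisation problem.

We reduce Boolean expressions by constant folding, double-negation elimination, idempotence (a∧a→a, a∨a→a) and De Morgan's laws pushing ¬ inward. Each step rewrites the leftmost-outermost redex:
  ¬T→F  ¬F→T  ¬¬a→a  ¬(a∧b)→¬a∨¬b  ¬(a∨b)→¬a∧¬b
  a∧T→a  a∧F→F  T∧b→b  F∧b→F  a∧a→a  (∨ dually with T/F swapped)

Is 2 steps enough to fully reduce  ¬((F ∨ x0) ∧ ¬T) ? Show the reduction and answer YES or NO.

Answer: NO — after 2 steps the term is (¬F ∧ ¬x0) ∨ ¬¬T, not yet normal

Derivation:
  start: ¬((F ∨ x0) ∧ ¬T)
  [1] ¬(F ∨ x0) ∨ ¬¬T
  [2] (¬F ∧ ¬x0) ∨ ¬¬T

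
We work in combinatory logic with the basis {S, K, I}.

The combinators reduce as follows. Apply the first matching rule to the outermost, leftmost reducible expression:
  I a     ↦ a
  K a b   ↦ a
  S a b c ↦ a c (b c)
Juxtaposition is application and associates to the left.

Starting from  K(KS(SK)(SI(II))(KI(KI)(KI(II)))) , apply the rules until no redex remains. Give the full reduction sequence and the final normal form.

  start: K(KS(SK)(SI(II))(KI(KI)(KI(II))))
  step 1: K(S(SI(II))(KI(KI)(KI(II))))
  step 2: K(S(SII)(KI(KI)(KI(II))))
  step 3: K(S(SII)(I(KI(II))))
  step 4: K(S(SII)(KI(II)))
  step 5: K(S(SII)I)

Answer: normal form = K(S(SII)I)  (in 5 steps)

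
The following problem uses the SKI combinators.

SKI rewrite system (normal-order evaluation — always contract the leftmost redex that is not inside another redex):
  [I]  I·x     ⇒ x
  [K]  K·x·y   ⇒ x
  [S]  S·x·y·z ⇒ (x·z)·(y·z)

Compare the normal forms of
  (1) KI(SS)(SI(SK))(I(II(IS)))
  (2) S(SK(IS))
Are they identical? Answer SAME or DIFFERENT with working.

Answer: SAME — A ⇓ S(SKS), B ⇓ S(SKS)

Working:
Term A:
  start: KI(SS)(SI(SK))(I(II(IS)))
  step 1: I(SI(SK))(I(II(IS)))
  step 2: SI(SK)(I(II(IS)))
  step 3: I(I(II(IS)))(SK(I(II(IS))))
  step 4: I(II(IS))(SK(I(II(IS))))
  step 5: II(IS)(SK(I(II(IS))))
  step 6: I(IS)(SK(I(II(IS))))
  step 7: IS(SK(I(II(IS))))
  step 8: S(SK(I(II(IS))))
  step 9: S(SK(II(IS)))
  step 10: S(SK(I(IS)))
  step 11: S(SK(IS))
  step 12: S(SKS)

Term B:
  start: S(SK(IS))
  step 1: S(SKS)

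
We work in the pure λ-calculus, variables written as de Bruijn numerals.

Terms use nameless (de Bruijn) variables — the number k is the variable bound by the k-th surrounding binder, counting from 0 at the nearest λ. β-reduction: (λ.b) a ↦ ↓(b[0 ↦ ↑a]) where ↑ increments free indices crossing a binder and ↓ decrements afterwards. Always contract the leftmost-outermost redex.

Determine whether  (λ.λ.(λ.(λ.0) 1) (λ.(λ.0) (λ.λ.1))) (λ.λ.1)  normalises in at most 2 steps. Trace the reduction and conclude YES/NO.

  start: (λ.λ.(λ.(λ.0) 1) (λ.(λ.0) (λ.λ.1))) (λ.λ.1)
  step 1: λ.(λ.(λ.0) 1) (λ.(λ.0) (λ.λ.1))
  step 2: λ.(λ.0) 0

Answer: NO — after 2 steps the term is λ.(λ.0) 0, not yet normal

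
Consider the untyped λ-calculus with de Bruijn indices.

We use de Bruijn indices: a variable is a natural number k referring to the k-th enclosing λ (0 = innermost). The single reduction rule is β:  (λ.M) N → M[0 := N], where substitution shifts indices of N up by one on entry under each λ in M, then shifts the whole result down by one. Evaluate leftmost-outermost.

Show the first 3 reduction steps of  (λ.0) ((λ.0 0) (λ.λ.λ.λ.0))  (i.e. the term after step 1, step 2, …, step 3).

Answer: after 3 steps: λ.λ.λ.0

Reduction:
  start: (λ.0) ((λ.0 0) (λ.λ.λ.λ.0))
  [1] (λ.0 0) (λ.λ.λ.λ.0)
  [2] (λ.λ.λ.λ.0) (λ.λ.λ.λ.0)
  [3] λ.λ.λ.0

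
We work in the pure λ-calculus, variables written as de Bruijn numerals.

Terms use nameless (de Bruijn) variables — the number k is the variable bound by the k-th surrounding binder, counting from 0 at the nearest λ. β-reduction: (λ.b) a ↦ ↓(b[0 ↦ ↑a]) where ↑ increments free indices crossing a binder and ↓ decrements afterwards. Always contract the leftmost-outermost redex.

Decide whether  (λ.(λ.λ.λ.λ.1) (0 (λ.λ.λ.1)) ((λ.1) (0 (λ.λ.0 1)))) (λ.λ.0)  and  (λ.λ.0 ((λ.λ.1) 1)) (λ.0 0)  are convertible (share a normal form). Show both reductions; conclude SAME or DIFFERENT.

Term A:
  start: (λ.(λ.λ.λ.λ.1) (0 (λ.λ.λ.1)) ((λ.1) (0 (λ.λ.0 1)))) (λ.λ.0)
  [1] (λ.λ.λ.λ.1) ((λ.λ.0) (λ.λ.λ.1)) ((λ.λ.λ.0) ((λ.λ.0) (λ.λ.0 1)))
  [2] (λ.λ.λ.1) ((λ.λ.λ.0) ((λ.λ.0) (λ.λ.0 1)))
  [3] λ.λ.1

Term B:
  start: (λ.λ.0 ((λ.λ.1) 1)) (λ.0 0)
  [1] λ.0 ((λ.λ.1) (λ.0 0))
  [2] λ.0 (λ.λ.0 0)

Answer: DIFFERENT — A ⇓ λ.λ.1, B ⇓ λ.0 (λ.λ.0 0)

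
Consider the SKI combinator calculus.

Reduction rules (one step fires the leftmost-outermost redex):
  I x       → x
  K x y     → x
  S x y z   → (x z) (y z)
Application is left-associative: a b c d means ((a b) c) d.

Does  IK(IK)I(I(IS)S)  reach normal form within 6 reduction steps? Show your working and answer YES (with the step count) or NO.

Answer: YES — reaches normal form K(SS) in 5 ≤ 6 steps

Derivation:
  start: IK(IK)I(I(IS)S)
  step 1: K(IK)I(I(IS)S)
  step 2: IK(I(IS)S)
  step 3: K(I(IS)S)
  step 4: K(ISS)
  step 5: K(SS)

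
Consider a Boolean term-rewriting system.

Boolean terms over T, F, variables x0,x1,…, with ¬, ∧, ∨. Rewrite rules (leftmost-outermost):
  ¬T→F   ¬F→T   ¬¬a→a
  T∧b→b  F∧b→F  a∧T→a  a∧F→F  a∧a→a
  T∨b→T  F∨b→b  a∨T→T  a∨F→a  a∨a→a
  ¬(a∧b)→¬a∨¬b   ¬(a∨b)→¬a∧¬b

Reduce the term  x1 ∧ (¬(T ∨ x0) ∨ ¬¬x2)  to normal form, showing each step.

Answer: normal form = x1 ∧ x2  (in 5 steps)

Derivation:
  start: x1 ∧ (¬(T ∨ x0) ∨ ¬¬x2)
  [1] x1 ∧ ((¬T ∧ ¬x0) ∨ ¬¬x2)
  [2] x1 ∧ ((F ∧ ¬x0) ∨ ¬¬x2)
  [3] x1 ∧ (F ∨ ¬¬x2)
  [4] x1 ∧ ¬¬x2
  [5] x1 ∧ x2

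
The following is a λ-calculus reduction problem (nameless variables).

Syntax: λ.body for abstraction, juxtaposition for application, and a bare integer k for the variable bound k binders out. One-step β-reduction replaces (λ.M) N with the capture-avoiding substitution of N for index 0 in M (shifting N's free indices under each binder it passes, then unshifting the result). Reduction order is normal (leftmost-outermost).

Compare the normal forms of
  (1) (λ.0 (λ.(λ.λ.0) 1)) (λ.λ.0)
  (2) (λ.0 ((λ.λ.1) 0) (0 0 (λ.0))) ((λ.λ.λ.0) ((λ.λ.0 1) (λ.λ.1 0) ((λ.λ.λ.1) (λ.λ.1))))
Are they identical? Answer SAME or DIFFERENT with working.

Answer: SAME — A ⇓ λ.0, B ⇓ λ.0

Working:
Term A:
  start: (λ.0 (λ.(λ.λ.0) 1)) (λ.λ.0)
  [1] (λ.λ.0) (λ.(λ.λ.0) (λ.λ.0))
  [2] λ.0

Term B:
  start: (λ.0 ((λ.λ.1) 0) (0 0 (λ.0))) ((λ.λ.λ.0) ((λ.λ.0 1) (λ.λ.1 0) ((λ.λ.λ.1) (λ.λ.1))))
  [1] (λ.λ.λ.0) ((λ.λ.0 1) (λ.λ.1 0) ((λ.λ.λ.1) (λ.λ.1))) ((λ.λ.1) ((λ.λ.λ.0) ((λ.λ.0 1) (λ.λ.1 0) ((λ.λ.λ.1) (λ.λ.1))))) ((λ.λ.λ.0) ((λ.λ.0 1) (λ.λ.1 0) ((λ.λ.λ.1) (λ.λ.1))) ((λ.λ.λ.0) ((λ.λ.0 1) (λ.λ.1 0) ((λ.λ.λ.1) (λ.λ.1)))) (λ.0))
  [2] (λ.λ.0) ((λ.λ.1) ((λ.λ.λ.0) ((λ.λ.0 1) (λ.λ.1 0) ((λ.λ.λ.1) (λ.λ.1))))) ((λ.λ.λ.0) ((λ.λ.0 1) (λ.λ.1 0) ((λ.λ.λ.1) (λ.λ.1))) ((λ.λ.λ.0) ((λ.λ.0 1) (λ.λ.1 0) ((λ.λ.λ.1) (λ.λ.1)))) (λ.0))
  [3] (λ.0) ((λ.λ.λ.0) ((λ.λ.0 1) (λ.λ.1 0) ((λ.λ.λ.1) (λ.λ.1))) ((λ.λ.λ.0) ((λ.λ.0 1) (λ.λ.1 0) ((λ.λ.λ.1) (λ.λ.1)))) (λ.0))
  [4] (λ.λ.λ.0) ((λ.λ.0 1) (λ.λ.1 0) ((λ.λ.λ.1) (λ.λ.1))) ((λ.λ.λ.0) ((λ.λ.0 1) (λ.λ.1 0) ((λ.λ.λ.1) (λ.λ.1)))) (λ.0)
  [5] (λ.λ.0) ((λ.λ.λ.0) ((λ.λ.0 1) (λ.λ.1 0) ((λ.λ.λ.1) (λ.λ.1)))) (λ.0)
  [6] (λ.0) (λ.0)
  [7] λ.0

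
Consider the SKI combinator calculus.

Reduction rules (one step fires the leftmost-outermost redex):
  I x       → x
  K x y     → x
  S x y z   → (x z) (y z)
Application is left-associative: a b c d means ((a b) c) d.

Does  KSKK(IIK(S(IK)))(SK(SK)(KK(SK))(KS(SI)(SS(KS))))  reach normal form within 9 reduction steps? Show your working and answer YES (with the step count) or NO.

Answer: YES — reaches normal form K(S(SS(KS))) in 7 ≤ 9 steps

Derivation:
  start: KSKK(IIK(S(IK)))(SK(SK)(KK(SK))(KS(SI)(SS(KS))))
  [1] SK(IIK(S(IK)))(SK(SK)(KK(SK))(KS(SI)(SS(KS))))
  [2] K(SK(SK)(KK(SK))(KS(SI)(SS(KS))))(IIK(S(IK))(SK(SK)(KK(SK))(KS(SI)(SS(KS)))))
  [3] SK(SK)(KK(SK))(KS(SI)(SS(KS)))
  [4] K(KK(SK))(SK(KK(SK)))(KS(SI)(SS(KS)))
  [5] KK(SK)(KS(SI)(SS(KS)))
  [6] K(KS(SI)(SS(KS)))
  [7] K(S(SS(KS)))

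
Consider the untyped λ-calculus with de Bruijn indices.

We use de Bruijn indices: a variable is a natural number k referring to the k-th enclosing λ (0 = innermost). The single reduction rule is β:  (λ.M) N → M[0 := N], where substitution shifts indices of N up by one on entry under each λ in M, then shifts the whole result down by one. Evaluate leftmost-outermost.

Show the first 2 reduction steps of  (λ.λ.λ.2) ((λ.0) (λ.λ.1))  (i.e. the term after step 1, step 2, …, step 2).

Answer: after 2 steps: λ.λ.λ.λ.1

Reduction:
  start: (λ.λ.λ.2) ((λ.0) (λ.λ.1))
  [1] λ.λ.(λ.0) (λ.λ.1)
  [2] λ.λ.λ.λ.1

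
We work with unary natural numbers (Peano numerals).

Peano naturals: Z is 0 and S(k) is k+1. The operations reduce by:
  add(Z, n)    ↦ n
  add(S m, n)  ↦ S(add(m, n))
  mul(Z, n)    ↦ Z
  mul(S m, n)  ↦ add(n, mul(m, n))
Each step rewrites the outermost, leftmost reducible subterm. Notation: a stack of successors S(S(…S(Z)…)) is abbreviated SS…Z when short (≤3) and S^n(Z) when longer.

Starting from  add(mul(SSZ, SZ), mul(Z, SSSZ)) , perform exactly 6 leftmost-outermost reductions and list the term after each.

Answer: after 6 steps: S(add(S(add(Z, mul(Z, SZ))), mul(Z, SSSZ)))

Working:
  start: add(mul(SSZ, SZ), mul(Z, SSSZ))
  [1] add(add(SZ, mul(SZ, SZ)), mul(Z, SSSZ))
  [2] add(S(add(Z, mul(SZ, SZ))), mul(Z, SSSZ))
  [3] S(add(add(Z, mul(SZ, SZ)), mul(Z, SSSZ)))
  [4] S(add(mul(SZ, SZ), mul(Z, SSSZ)))
  [5] S(add(add(SZ, mul(Z, SZ)), mul(Z, SSSZ)))
  [6] S(add(S(add(Z, mul(Z, SZ))), mul(Z, SSSZ)))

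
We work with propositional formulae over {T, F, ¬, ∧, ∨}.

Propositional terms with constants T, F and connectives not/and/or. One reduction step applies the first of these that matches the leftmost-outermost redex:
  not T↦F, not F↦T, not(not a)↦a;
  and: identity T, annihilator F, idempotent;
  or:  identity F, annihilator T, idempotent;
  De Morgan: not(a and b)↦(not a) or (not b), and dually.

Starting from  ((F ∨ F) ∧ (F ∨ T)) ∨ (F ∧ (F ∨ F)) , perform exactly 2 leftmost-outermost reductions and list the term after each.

Answer: after 2 steps: F ∨ (F ∧ (F ∨ F))

Working:
  start: ((F ∨ F) ∧ (F ∨ T)) ∨ (F ∧ (F ∨ F))
  [1] (F ∧ (F ∨ T)) ∨ (F ∧ (F ∨ F))
  [2] F ∨ (F ∧ (F ∨ F))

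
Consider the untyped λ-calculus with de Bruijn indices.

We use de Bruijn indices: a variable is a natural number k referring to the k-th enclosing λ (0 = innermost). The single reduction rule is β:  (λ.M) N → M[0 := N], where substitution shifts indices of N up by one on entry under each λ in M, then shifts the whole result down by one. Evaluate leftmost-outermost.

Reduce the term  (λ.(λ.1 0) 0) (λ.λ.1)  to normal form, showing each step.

  start: (λ.(λ.1 0) 0) (λ.λ.1)
  step 1: (λ.(λ.λ.1) 0) (λ.λ.1)
  step 2: (λ.λ.1) (λ.λ.1)
  step 3: λ.λ.λ.1

Answer: normal form = λ.λ.λ.1  (in 3 steps)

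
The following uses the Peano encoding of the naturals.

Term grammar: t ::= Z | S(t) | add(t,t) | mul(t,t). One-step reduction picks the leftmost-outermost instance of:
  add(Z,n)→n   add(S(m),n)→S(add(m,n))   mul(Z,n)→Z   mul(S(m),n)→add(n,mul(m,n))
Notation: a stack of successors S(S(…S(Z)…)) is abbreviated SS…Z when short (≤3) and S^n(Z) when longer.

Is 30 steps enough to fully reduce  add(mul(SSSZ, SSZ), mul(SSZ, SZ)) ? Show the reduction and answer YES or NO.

Answer: YES — reaches normal form S^8(Z) in 27 ≤ 30 steps

Working:
  start: add(mul(SSSZ, SSZ), mul(SSZ, SZ))
  [1] add(add(SSZ, mul(SSZ, SSZ)), mul(SSZ, SZ))
  [2] add(S(add(SZ, mul(SSZ, SSZ))), mul(SSZ, SZ))
  [3] S(add(add(SZ, mul(SSZ, SSZ)), mul(SSZ, SZ)))
  [4] S(add(S(add(Z, mul(SSZ, SSZ))), mul(SSZ, SZ)))
  [5] S(S(add(add(Z, mul(SSZ, SSZ)), mul(SSZ, SZ))))
  [6] S(S(add(mul(SSZ, SSZ), mul(SSZ, SZ))))
  [7] S(S(add(add(SSZ, mul(SZ, SSZ)), mul(SSZ, SZ))))
  [8] S(S(add(S(add(SZ, mul(SZ, SSZ))), mul(SSZ, SZ))))
  [9] S(S(S(add(add(SZ, mul(SZ, SSZ)), mul(SSZ, SZ)))))
  [10] S(S(S(add(S(add(Z, mul(SZ, SSZ))), mul(SSZ, SZ)))))
  [11] S(S(S(S(add(add(Z, mul(SZ, SSZ)), mul(SSZ, SZ))))))
  [12] S(S(S(S(add(mul(SZ, SSZ), mul(SSZ, SZ))))))
  [13] S(S(S(S(add(add(SSZ, mul(Z, SSZ)), mul(SSZ, SZ))))))
  [14] S(S(S(S(add(S(add(SZ, mul(Z, SSZ))), mul(SSZ, SZ))))))
  [15] S(S(S(S(S(add(add(SZ, mul(Z, SSZ)), mul(SSZ, SZ)))))))
  [16] S(S(S(S(S(add(S(add(Z, mul(Z, SSZ))), mul(SSZ, SZ)))))))
  [17] S(S(S(S(S(S(add(add(Z, mul(Z, SSZ)), mul(SSZ, SZ))))))))
  [18] S(S(S(S(S(S(add(mul(Z, SSZ), mul(SSZ, SZ))))))))
  [19] S(S(S(S(S(S(add(Z, mul(SSZ, SZ))))))))
  [20] S(S(S(S(S(S(mul(SSZ, SZ)))))))
  [21] S(S(S(S(S(S(add(SZ, mul(SZ, SZ))))))))
  [22] S(S(S(S(S(S(S(add(Z, mul(SZ, SZ)))))))))
  [23] S(S(S(S(S(S(S(mul(SZ, SZ))))))))
  [24] S(S(S(S(S(S(S(add(SZ, mul(Z, SZ)))))))))
  [25] S(S(S(S(S(S(S(S(add(Z, mul(Z, SZ))))))))))
  [26] S(S(S(S(S(S(S(S(mul(Z, SZ)))))))))
  [27] S^8(Z)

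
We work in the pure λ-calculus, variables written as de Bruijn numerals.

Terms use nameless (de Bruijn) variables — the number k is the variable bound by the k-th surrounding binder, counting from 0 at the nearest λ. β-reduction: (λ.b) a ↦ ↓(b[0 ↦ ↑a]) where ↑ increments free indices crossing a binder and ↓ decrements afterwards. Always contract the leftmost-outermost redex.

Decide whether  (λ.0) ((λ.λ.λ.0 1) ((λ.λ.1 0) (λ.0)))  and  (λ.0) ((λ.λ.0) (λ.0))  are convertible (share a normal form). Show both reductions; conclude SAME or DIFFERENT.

Answer: DIFFERENT — A ⇓ λ.λ.0 1, B ⇓ λ.0

Reduction:
Term A:
  start: (λ.0) ((λ.λ.λ.0 1) ((λ.λ.1 0) (λ.0)))
  →1  (λ.λ.λ.0 1) ((λ.λ.1 0) (λ.0))
  →2  λ.λ.0 1

Term B:
  start: (λ.0) ((λ.λ.0) (λ.0))
  →1  (λ.λ.0) (λ.0)
  →2  λ.0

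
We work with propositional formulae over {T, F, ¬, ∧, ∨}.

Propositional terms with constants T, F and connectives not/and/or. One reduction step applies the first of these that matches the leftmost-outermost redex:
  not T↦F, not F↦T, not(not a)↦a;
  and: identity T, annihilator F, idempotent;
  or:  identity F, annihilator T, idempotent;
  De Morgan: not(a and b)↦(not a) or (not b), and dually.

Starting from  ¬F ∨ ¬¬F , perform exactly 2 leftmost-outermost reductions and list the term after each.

  start: ¬F ∨ ¬¬F
  [1] T ∨ ¬¬F
  [2] T

Answer: after 2 steps: T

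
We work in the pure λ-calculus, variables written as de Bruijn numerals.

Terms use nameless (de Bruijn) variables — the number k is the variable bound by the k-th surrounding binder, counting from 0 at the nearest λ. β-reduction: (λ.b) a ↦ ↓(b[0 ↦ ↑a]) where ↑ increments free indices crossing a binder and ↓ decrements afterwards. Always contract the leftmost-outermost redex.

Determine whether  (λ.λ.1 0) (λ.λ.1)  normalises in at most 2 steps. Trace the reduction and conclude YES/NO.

  start: (λ.λ.1 0) (λ.λ.1)
  →1  λ.(λ.λ.1) 0
  →2  λ.λ.1

Answer: YES — reaches normal form λ.λ.1 in 2 ≤ 2 steps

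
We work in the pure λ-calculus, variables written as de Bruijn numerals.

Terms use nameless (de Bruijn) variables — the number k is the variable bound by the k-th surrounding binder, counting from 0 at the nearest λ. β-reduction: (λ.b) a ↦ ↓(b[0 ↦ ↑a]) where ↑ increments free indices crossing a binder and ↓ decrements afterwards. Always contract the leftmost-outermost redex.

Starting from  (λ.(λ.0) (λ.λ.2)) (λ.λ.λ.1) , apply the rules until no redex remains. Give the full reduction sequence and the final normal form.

Answer: normal form = λ.λ.λ.λ.λ.1  (in 2 steps)

Reduction:
  start: (λ.(λ.0) (λ.λ.2)) (λ.λ.λ.1)
  step 1: (λ.0) (λ.λ.λ.λ.λ.1)
  step 2: λ.λ.λ.λ.λ.1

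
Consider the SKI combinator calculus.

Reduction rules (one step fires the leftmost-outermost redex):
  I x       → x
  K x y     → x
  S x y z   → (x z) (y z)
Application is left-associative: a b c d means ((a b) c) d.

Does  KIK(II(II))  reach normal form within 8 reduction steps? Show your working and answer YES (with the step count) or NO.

  start: KIK(II(II))
  step 1: I(II(II))
  step 2: II(II)
  step 3: I(II)
  step 4: II
  step 5: I

Answer: YES — reaches normal form I in 5 ≤ 8 steps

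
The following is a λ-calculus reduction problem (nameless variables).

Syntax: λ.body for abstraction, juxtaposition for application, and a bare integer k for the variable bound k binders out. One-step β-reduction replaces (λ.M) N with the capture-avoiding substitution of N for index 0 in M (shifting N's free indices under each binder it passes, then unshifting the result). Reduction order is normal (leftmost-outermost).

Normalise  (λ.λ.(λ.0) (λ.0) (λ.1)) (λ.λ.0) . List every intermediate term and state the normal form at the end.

Answer: normal form = λ.λ.1  (in 3 steps)

Reduction:
  start: (λ.λ.(λ.0) (λ.0) (λ.1)) (λ.λ.0)
  [1] λ.(λ.0) (λ.0) (λ.1)
  [2] λ.(λ.0) (λ.1)
  [3] λ.λ.1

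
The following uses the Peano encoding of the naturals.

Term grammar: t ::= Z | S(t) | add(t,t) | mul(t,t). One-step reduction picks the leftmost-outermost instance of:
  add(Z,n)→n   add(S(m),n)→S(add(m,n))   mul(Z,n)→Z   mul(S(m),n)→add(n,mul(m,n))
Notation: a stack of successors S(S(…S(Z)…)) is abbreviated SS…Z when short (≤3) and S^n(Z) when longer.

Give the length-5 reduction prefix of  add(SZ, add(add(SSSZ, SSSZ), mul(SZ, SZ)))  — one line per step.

Answer: after 5 steps: S(S(add(S(add(SZ, SSSZ)), mul(SZ, SZ))))

Working:
  start: add(SZ, add(add(SSSZ, SSSZ), mul(SZ, SZ)))
  →1  S(add(Z, add(add(SSSZ, SSSZ), mul(SZ, SZ))))
  →2  S(add(add(SSSZ, SSSZ), mul(SZ, SZ)))
  →3  S(add(S(add(SSZ, SSSZ)), mul(SZ, SZ)))
  →4  S(S(add(add(SSZ, SSSZ), mul(SZ, SZ))))
  →5  S(S(add(S(add(SZ, SSSZ)), mul(SZ, SZ))))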